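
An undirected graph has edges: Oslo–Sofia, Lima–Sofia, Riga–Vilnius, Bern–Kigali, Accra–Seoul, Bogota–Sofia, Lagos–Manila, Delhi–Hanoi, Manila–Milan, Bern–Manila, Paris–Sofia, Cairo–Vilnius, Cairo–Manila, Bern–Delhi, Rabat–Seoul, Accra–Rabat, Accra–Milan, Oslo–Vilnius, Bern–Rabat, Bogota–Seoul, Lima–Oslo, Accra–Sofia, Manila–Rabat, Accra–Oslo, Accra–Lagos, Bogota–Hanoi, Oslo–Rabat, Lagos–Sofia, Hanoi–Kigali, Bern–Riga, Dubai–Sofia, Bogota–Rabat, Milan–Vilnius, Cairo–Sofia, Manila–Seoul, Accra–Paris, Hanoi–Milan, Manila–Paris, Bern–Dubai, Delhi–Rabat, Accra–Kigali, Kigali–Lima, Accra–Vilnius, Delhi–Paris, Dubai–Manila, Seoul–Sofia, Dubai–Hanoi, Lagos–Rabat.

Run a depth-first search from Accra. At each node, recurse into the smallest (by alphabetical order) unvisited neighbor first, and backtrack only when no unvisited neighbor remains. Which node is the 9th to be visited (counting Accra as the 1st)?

Visit Accra
Accra → Kigali
Kigali → Bern
Bern → Delhi
Delhi → Hanoi
Hanoi → Bogota
Bogota → Rabat
Rabat → Lagos
Lagos → Manila
Manila → Cairo
Cairo → Sofia
Sofia → Dubai
Sofia → Lima
Lima → Oslo
Oslo → Vilnius
Vilnius → Milan
Vilnius → Riga
Sofia → Paris
Sofia → Seoul

Visit order: Accra, Kigali, Bern, Delhi, Hanoi, Bogota, Rabat, Lagos, Manila, Cairo, Sofia, Dubai, Lima, Oslo, Vilnius, Milan, Riga, Paris, Seoul

Manila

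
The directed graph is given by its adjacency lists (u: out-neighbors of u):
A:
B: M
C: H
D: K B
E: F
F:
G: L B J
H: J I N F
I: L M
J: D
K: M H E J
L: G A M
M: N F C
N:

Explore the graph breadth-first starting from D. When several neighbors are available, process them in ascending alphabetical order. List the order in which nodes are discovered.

Visit D; enqueue B, K → queue [B, K]
Visit B; enqueue M → queue [K, M]
Visit K; enqueue E, H, J → queue [M, E, H, J]
Visit M; enqueue C, F, N → queue [E, H, J, C, F, N]
Visit E → queue [H, J, C, F, N]
Visit H; enqueue I → queue [J, C, F, N, I]
Visit J → queue [C, F, N, I]
Visit C → queue [F, N, I]
Visit F → queue [N, I]
Visit N → queue [I]
Visit I; enqueue L → queue [L]
Visit L; enqueue A, G → queue [A, G]
Visit A → queue [G]
Visit G → queue []

D -> B -> K -> M -> E -> H -> J -> C -> F -> N -> I -> L -> A -> G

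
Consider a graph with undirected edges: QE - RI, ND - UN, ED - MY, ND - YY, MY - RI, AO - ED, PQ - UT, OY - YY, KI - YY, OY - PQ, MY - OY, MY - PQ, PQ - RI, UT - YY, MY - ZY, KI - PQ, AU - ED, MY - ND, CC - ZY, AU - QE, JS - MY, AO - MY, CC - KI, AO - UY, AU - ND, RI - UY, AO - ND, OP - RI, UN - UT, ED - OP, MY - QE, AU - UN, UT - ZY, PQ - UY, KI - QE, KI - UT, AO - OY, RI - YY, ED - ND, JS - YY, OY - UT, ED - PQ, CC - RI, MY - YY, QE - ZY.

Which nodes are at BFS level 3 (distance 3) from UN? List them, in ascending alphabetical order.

Level 0: UN
Level 1: AU, ND, UT
Level 2: AO, ED, KI, MY, OY, PQ, QE, YY, ZY
Level 3: CC, JS, OP, RI, UY

CC, JS, OP, RI, UY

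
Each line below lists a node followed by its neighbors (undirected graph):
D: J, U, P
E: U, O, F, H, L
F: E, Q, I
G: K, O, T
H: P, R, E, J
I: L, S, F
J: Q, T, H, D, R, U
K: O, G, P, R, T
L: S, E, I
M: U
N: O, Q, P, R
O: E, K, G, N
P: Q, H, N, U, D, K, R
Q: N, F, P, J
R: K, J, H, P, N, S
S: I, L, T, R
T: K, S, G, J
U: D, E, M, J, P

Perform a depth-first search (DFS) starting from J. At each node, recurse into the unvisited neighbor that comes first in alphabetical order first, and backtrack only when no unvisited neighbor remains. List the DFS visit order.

J D P H E F I L S R K G O N Q T U M

Visit J
J → D
D → P
P → H
H → E
E → F
F → I
I → L
L → S
S → R
R → K
K → G
G → O
O → N
N → Q
G → T
E → U
U → M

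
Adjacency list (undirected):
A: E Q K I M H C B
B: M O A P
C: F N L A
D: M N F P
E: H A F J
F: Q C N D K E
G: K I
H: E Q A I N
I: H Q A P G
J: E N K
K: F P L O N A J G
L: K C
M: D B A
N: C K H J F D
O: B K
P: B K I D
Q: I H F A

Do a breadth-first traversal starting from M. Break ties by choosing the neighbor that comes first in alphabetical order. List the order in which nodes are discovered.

M → A → B → D → C → E → H → I → K → Q → O → P → F → N → L → J → G

Visit M; enqueue A, B, D → queue [A, B, D]
Visit A; enqueue C, E, H, I, K, Q → queue [B, D, C, E, H, I, K, Q]
Visit B; enqueue O, P → queue [D, C, E, H, I, K, Q, O, P]
Visit D; enqueue F, N → queue [C, E, H, I, K, Q, O, P, F, N]
Visit C; enqueue L → queue [E, H, I, K, Q, O, P, F, N, L]
Visit E; enqueue J → queue [H, I, K, Q, O, P, F, N, L, J]
Visit H → queue [I, K, Q, O, P, F, N, L, J]
Visit I; enqueue G → queue [K, Q, O, P, F, N, L, J, G]
Visit K → queue [Q, O, P, F, N, L, J, G]
Visit Q → queue [O, P, F, N, L, J, G]
Visit O → queue [P, F, N, L, J, G]
Visit P → queue [F, N, L, J, G]
Visit F → queue [N, L, J, G]
Visit N → queue [L, J, G]
Visit L → queue [J, G]
Visit J → queue [G]
Visit G → queue []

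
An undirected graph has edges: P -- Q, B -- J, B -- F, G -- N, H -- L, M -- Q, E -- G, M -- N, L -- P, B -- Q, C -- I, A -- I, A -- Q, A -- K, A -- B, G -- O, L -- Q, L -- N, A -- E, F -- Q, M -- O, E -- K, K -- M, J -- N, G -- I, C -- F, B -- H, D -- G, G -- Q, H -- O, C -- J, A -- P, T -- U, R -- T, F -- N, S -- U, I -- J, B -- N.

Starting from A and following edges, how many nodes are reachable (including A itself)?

BFS from A visits: A, Q, P, K, I, E, B, M, L, G, F, J, C, N, H, O, D
Reachable nodes: 17 of 21 total.

17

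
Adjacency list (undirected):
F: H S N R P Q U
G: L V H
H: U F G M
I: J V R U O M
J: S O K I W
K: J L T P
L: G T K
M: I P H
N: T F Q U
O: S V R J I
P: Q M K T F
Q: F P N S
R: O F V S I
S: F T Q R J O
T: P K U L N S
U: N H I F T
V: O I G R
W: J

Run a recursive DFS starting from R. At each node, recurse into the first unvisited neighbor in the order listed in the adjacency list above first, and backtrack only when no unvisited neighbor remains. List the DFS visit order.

R, O, S, F, H, U, N, T, P, Q, M, I, J, K, L, G, V, W

Visit R
R → O
O → S
S → F
F → H
H → U
U → N
N → T
T → P
P → Q
P → M
M → I
I → J
J → K
K → L
L → G
G → V
J → W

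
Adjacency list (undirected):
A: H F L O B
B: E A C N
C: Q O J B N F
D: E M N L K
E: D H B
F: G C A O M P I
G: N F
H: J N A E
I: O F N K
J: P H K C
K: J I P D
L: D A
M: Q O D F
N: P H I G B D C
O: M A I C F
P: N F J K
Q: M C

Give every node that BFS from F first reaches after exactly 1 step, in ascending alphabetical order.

A, C, G, I, M, O, P

Level 0: F
Level 1: A, C, G, I, M, O, P
Level 2: B, D, H, J, K, L, N, Q
Level 3: E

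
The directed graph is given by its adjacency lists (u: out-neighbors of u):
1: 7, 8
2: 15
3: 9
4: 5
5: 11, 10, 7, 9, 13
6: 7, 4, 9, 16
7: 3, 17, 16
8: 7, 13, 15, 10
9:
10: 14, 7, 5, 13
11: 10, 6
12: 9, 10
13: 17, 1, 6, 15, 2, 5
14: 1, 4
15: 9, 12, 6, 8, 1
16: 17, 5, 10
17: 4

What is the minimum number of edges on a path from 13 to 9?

2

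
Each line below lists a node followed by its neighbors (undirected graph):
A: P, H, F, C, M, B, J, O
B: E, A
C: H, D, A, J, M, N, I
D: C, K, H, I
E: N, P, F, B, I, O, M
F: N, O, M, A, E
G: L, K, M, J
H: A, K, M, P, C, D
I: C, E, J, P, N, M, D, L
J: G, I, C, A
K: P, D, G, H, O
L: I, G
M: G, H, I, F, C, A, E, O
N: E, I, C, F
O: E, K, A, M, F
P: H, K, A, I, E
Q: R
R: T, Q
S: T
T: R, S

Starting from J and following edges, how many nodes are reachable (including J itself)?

16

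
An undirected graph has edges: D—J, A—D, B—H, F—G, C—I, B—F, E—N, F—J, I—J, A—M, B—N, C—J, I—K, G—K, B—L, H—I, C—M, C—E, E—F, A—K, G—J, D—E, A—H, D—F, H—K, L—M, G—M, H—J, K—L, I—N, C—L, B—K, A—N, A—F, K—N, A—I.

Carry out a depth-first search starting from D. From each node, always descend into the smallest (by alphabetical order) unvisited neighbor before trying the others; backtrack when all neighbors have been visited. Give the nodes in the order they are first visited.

D → A → F → B → H → I → C → E → N → K → G → J → M → L

Visit D
D → A
A → F
F → B
B → H
H → I
I → C
C → E
E → N
N → K
K → G
G → J
G → M
M → L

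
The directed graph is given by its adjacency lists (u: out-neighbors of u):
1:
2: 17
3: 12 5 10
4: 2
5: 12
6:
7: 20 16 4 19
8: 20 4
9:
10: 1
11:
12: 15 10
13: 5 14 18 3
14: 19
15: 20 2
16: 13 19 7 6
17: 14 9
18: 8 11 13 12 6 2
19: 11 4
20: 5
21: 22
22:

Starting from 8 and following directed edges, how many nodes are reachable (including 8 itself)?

BFS from 8 visits: 8, 4, 20, 2, 5, 17, 12, 9, 14, 10, 15, 19, 1, 11
Reachable nodes: 14 of 22 total.

14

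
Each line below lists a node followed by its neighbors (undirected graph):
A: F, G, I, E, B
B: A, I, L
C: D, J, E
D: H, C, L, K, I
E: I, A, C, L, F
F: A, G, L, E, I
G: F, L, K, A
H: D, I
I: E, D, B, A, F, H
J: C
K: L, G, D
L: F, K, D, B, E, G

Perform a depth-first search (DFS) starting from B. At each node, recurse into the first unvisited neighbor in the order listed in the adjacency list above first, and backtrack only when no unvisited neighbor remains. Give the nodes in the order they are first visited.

B, A, F, G, L, K, D, H, I, E, C, J

Visit B
B → A
A → F
F → G
G → L
L → K
K → D
D → H
H → I
I → E
E → C
C → J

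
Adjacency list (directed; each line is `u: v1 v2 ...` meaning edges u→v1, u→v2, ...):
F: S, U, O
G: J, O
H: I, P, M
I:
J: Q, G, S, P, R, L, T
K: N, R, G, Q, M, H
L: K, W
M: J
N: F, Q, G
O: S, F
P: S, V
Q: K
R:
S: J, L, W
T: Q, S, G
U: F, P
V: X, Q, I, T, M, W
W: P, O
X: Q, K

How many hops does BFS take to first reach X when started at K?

4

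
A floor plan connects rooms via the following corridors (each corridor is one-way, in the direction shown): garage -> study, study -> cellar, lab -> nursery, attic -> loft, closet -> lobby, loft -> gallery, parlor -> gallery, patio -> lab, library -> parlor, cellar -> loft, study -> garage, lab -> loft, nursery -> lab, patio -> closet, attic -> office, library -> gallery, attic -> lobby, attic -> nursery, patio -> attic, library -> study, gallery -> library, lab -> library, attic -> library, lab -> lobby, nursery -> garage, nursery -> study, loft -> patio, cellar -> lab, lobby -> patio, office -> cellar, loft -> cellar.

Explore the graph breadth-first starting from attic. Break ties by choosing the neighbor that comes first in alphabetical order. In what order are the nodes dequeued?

Visit attic; enqueue library, lobby, loft, nursery, office → queue [library, lobby, loft, nursery, office]
Visit library; enqueue gallery, parlor, study → queue [lobby, loft, nursery, office, gallery, parlor, study]
Visit lobby; enqueue patio → queue [loft, nursery, office, gallery, parlor, study, patio]
Visit loft; enqueue cellar → queue [nursery, office, gallery, parlor, study, patio, cellar]
Visit nursery; enqueue garage, lab → queue [office, gallery, parlor, study, patio, cellar, garage, lab]
Visit office → queue [gallery, parlor, study, patio, cellar, garage, lab]
Visit gallery → queue [parlor, study, patio, cellar, garage, lab]
Visit parlor → queue [study, patio, cellar, garage, lab]
Visit study → queue [patio, cellar, garage, lab]
Visit patio; enqueue closet → queue [cellar, garage, lab, closet]
Visit cellar → queue [garage, lab, closet]
Visit garage → queue [lab, closet]
Visit lab → queue [closet]
Visit closet → queue []

attic library lobby loft nursery office gallery parlor study patio cellar garage lab closet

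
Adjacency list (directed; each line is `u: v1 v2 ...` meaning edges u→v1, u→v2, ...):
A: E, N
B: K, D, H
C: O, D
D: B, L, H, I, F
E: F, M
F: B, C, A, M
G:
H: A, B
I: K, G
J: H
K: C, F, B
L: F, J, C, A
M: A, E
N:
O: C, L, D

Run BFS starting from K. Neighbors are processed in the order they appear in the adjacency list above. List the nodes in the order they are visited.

K → C → F → B → O → D → A → M → H → L → I → E → N → J → G

Visit K; enqueue C, F, B → queue [C, F, B]
Visit C; enqueue O, D → queue [F, B, O, D]
Visit F; enqueue A, M → queue [B, O, D, A, M]
Visit B; enqueue H → queue [O, D, A, M, H]
Visit O; enqueue L → queue [D, A, M, H, L]
Visit D; enqueue I → queue [A, M, H, L, I]
Visit A; enqueue E, N → queue [M, H, L, I, E, N]
Visit M → queue [H, L, I, E, N]
Visit H → queue [L, I, E, N]
Visit L; enqueue J → queue [I, E, N, J]
Visit I; enqueue G → queue [E, N, J, G]
Visit E → queue [N, J, G]
Visit N → queue [J, G]
Visit J → queue [G]
Visit G → queue []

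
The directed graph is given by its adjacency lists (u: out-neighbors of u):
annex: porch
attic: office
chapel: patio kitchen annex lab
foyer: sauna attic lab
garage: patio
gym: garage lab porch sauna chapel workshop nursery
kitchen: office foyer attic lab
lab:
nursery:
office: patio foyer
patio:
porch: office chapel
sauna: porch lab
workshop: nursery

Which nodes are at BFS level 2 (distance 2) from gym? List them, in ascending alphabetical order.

annex, kitchen, office, patio

Level 0: gym
Level 1: chapel, garage, lab, nursery, porch, sauna, workshop
Level 2: annex, kitchen, office, patio
Level 3: attic, foyer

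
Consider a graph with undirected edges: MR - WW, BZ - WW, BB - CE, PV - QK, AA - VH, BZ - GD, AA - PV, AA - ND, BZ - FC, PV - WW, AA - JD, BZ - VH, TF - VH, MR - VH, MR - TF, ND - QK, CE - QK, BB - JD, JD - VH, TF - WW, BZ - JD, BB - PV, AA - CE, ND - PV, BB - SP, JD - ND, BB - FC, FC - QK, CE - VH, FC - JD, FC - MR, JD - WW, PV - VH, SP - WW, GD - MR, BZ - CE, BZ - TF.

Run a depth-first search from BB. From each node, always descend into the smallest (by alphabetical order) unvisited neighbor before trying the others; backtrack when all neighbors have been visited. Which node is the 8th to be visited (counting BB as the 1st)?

GD

Visit BB
BB → CE
CE → AA
AA → JD
JD → BZ
BZ → FC
FC → MR
MR → GD
MR → TF
TF → VH
VH → PV
PV → ND
ND → QK
PV → WW
WW → SP

Visit order: BB, CE, AA, JD, BZ, FC, MR, GD, TF, VH, PV, ND, QK, WW, SP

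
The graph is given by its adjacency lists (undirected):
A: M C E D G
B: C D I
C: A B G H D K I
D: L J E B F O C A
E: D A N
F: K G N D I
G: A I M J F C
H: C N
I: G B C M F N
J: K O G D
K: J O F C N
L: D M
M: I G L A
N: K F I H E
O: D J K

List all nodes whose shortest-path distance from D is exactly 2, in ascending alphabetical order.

Level 0: D
Level 1: A, B, C, E, F, J, L, O
Level 2: G, H, I, K, M, N

G, H, I, K, M, N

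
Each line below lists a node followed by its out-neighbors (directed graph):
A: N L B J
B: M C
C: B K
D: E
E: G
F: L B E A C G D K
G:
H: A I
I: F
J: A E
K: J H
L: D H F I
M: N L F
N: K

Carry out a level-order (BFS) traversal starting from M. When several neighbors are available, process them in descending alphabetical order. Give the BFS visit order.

M -> N -> L -> F -> K -> I -> H -> D -> G -> E -> C -> B -> A -> J

Visit M; enqueue N, L, F → queue [N, L, F]
Visit N; enqueue K → queue [L, F, K]
Visit L; enqueue I, H, D → queue [F, K, I, H, D]
Visit F; enqueue G, E, C, B, A → queue [K, I, H, D, G, E, C, B, A]
Visit K; enqueue J → queue [I, H, D, G, E, C, B, A, J]
Visit I → queue [H, D, G, E, C, B, A, J]
Visit H → queue [D, G, E, C, B, A, J]
Visit D → queue [G, E, C, B, A, J]
Visit G → queue [E, C, B, A, J]
Visit E → queue [C, B, A, J]
Visit C → queue [B, A, J]
Visit B → queue [A, J]
Visit A → queue [J]
Visit J → queue []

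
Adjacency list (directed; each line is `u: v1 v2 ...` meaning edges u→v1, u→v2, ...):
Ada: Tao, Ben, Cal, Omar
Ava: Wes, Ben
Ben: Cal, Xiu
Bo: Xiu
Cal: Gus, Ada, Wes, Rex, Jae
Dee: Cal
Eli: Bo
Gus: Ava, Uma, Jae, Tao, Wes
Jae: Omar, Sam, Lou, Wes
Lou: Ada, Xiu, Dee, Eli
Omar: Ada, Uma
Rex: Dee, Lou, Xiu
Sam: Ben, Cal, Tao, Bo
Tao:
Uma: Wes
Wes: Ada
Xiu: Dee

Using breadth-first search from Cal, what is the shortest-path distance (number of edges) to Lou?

Level 0: Cal
Level 1: Ada, Gus, Jae, Rex, Wes
Level 2: Ava, Ben, Dee, Lou, Omar, Sam, Tao, Uma, Xiu
Level 3: Bo, Eli
Lou first appears at level 2.

2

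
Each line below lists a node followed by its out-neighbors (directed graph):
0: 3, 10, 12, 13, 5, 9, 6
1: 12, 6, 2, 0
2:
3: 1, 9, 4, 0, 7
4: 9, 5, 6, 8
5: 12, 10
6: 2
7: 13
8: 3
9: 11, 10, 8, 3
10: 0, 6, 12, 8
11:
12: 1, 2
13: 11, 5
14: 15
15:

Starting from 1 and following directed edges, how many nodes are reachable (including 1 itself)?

BFS from 1 visits: 1, 0, 2, 6, 12, 3, 5, 9, 10, 13, 4, 7, 8, 11
Reachable nodes: 14 of 16 total.

14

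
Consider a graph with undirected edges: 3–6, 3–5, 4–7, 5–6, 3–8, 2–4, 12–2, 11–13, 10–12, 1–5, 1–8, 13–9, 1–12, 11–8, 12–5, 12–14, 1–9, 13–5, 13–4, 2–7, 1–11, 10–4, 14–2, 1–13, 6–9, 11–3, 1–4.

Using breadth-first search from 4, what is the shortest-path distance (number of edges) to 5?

2

Level 0: 4
Level 1: 1, 2, 7, 10, 13
Level 2: 5, 8, 9, 11, 12, 14
Level 3: 3, 6
5 first appears at level 2.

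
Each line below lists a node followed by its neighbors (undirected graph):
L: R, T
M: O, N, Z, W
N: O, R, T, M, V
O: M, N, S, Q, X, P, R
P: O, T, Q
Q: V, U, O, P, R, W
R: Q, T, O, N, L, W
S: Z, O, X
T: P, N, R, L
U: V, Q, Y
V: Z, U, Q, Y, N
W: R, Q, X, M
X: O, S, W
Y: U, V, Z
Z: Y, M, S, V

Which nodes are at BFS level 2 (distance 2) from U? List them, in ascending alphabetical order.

Level 0: U
Level 1: Q, V, Y
Level 2: N, O, P, R, W, Z
Level 3: L, M, S, T, X

N, O, P, R, W, Z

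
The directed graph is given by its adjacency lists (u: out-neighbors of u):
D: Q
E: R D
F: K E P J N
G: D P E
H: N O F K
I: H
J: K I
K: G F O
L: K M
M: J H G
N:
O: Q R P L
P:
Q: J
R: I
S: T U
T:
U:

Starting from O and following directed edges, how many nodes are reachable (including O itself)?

BFS from O visits: O, L, P, Q, R, K, M, J, I, F, G, H, E, N, D
Reachable nodes: 15 of 18 total.

15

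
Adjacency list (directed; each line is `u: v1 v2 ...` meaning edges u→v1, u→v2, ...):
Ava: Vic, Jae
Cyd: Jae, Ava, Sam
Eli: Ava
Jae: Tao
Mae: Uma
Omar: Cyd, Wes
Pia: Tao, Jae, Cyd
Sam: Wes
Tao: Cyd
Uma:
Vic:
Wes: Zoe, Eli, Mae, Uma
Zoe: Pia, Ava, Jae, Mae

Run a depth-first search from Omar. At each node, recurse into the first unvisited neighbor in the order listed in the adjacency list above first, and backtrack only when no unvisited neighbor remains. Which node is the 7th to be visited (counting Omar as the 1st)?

Sam

Visit Omar
Omar → Cyd
Cyd → Jae
Jae → Tao
Cyd → Ava
Ava → Vic
Cyd → Sam
Sam → Wes
Wes → Zoe
Zoe → Pia
Zoe → Mae
Mae → Uma
Wes → Eli

Visit order: Omar, Cyd, Jae, Tao, Ava, Vic, Sam, Wes, Zoe, Pia, Mae, Uma, Eli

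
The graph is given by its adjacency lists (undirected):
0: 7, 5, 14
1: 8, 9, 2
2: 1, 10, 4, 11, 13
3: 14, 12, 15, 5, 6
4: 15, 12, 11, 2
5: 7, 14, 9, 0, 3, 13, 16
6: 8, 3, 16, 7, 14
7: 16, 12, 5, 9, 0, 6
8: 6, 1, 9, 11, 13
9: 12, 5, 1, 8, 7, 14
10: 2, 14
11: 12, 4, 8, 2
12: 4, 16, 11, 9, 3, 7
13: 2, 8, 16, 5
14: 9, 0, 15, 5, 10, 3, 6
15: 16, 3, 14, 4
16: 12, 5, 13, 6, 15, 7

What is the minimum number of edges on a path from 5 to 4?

3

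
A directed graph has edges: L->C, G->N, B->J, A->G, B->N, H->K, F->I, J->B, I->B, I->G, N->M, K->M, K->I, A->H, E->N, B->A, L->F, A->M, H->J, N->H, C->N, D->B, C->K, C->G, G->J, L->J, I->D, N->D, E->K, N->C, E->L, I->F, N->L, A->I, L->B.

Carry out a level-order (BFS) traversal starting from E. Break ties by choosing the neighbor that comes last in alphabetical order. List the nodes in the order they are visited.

E -> N -> L -> K -> M -> H -> D -> C -> J -> F -> B -> I -> G -> A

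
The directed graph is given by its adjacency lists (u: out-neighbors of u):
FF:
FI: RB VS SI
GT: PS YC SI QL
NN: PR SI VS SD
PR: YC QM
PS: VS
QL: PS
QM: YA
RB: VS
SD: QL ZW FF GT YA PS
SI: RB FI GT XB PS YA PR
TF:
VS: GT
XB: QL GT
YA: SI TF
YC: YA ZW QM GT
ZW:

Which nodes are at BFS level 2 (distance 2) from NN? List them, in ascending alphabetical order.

FF, FI, GT, PS, QL, QM, RB, XB, YA, YC, ZW

Level 0: NN
Level 1: PR, SD, SI, VS
Level 2: FF, FI, GT, PS, QL, QM, RB, XB, YA, YC, ZW
Level 3: TF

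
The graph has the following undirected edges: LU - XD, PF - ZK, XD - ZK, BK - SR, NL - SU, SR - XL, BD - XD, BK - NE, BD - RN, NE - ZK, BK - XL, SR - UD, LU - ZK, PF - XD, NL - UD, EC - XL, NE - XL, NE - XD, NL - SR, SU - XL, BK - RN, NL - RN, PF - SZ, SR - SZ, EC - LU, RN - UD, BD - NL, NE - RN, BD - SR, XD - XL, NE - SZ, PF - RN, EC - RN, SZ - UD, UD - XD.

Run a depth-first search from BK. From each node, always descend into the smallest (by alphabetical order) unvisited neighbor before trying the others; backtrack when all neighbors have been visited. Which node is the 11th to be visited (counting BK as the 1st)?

Visit BK
BK → NE
NE → RN
RN → BD
BD → NL
NL → SR
SR → SZ
SZ → PF
PF → XD
XD → LU
LU → EC
EC → XL
XL → SU
LU → ZK
XD → UD

Visit order: BK, NE, RN, BD, NL, SR, SZ, PF, XD, LU, EC, XL, SU, ZK, UD

EC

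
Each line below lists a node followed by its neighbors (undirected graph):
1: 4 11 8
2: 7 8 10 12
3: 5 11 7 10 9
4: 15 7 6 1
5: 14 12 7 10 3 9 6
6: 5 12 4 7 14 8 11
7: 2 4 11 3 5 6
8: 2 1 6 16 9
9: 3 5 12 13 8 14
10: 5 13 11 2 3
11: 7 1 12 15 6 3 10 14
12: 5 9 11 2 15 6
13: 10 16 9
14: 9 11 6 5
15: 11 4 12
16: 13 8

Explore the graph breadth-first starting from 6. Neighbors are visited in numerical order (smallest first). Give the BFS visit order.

6, 4, 5, 7, 8, 11, 12, 14, 1, 15, 3, 9, 10, 2, 16, 13

Visit 6; enqueue 4, 5, 7, 8, 11, 12, 14 → queue [4, 5, 7, 8, 11, 12, 14]
Visit 4; enqueue 1, 15 → queue [5, 7, 8, 11, 12, 14, 1, 15]
Visit 5; enqueue 3, 9, 10 → queue [7, 8, 11, 12, 14, 1, 15, 3, 9, 10]
Visit 7; enqueue 2 → queue [8, 11, 12, 14, 1, 15, 3, 9, 10, 2]
Visit 8; enqueue 16 → queue [11, 12, 14, 1, 15, 3, 9, 10, 2, 16]
Visit 11 → queue [12, 14, 1, 15, 3, 9, 10, 2, 16]
Visit 12 → queue [14, 1, 15, 3, 9, 10, 2, 16]
Visit 14 → queue [1, 15, 3, 9, 10, 2, 16]
Visit 1 → queue [15, 3, 9, 10, 2, 16]
Visit 15 → queue [3, 9, 10, 2, 16]
Visit 3 → queue [9, 10, 2, 16]
Visit 9; enqueue 13 → queue [10, 2, 16, 13]
Visit 10 → queue [2, 16, 13]
Visit 2 → queue [16, 13]
Visit 16 → queue [13]
Visit 13 → queue []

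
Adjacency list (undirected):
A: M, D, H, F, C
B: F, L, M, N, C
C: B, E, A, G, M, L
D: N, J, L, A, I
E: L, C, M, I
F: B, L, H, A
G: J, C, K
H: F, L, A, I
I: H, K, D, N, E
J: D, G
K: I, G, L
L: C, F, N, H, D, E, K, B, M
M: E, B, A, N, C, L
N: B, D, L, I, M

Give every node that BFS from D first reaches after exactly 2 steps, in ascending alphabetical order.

B, C, E, F, G, H, K, M

Level 0: D
Level 1: A, I, J, L, N
Level 2: B, C, E, F, G, H, K, M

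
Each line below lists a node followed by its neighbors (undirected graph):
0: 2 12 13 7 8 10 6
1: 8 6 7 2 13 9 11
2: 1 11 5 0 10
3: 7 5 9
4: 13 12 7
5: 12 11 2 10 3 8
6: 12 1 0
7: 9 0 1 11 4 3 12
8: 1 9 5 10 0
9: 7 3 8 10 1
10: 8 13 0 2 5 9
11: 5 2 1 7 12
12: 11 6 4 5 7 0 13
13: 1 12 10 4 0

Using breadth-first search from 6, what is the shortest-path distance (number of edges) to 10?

2

Level 0: 6
Level 1: 0, 1, 12
Level 2: 2, 4, 5, 7, 8, 9, 10, 11, 13
Level 3: 3
10 first appears at level 2.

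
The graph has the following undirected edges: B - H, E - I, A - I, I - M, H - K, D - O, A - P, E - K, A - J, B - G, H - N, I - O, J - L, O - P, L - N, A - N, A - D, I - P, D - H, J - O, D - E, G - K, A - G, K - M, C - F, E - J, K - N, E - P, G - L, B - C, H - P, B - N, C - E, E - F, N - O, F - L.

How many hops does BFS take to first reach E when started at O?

Level 0: O
Level 1: D, I, J, N, P
Level 2: A, B, E, H, K, L, M
Level 3: C, F, G
E first appears at level 2.

2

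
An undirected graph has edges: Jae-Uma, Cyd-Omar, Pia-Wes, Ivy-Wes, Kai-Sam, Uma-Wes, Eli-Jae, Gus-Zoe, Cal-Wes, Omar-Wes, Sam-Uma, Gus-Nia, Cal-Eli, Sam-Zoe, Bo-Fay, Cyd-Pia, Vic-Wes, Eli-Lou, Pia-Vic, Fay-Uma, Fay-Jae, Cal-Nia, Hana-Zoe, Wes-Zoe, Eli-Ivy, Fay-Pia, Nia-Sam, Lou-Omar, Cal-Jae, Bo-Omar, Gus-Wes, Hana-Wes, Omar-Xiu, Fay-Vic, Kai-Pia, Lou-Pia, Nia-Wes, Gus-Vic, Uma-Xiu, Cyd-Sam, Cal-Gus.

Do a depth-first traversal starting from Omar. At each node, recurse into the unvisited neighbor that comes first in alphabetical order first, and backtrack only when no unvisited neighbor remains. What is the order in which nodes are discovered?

Omar, Bo, Fay, Jae, Cal, Eli, Ivy, Wes, Gus, Nia, Sam, Cyd, Pia, Kai, Lou, Vic, Uma, Xiu, Zoe, Hana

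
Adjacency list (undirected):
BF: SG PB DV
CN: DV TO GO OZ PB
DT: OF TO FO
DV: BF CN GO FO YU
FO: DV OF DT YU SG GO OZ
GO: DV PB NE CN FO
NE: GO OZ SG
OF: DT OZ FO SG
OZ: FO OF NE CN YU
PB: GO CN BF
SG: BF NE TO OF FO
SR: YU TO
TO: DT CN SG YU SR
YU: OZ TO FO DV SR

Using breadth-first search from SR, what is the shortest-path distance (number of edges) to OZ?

2

Level 0: SR
Level 1: TO, YU
Level 2: CN, DT, DV, FO, OZ, SG
Level 3: BF, GO, NE, OF, PB
OZ first appears at level 2.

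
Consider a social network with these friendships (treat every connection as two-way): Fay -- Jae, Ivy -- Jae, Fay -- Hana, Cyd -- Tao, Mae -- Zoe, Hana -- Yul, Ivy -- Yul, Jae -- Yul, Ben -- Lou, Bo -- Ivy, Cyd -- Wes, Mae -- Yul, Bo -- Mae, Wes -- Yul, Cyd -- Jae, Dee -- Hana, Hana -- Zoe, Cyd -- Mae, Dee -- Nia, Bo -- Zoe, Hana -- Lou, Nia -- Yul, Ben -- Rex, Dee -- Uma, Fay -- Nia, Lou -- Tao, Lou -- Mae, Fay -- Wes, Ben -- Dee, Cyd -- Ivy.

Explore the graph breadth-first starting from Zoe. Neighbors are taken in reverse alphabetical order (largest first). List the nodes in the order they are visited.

Visit Zoe; enqueue Mae, Hana, Bo → queue [Mae, Hana, Bo]
Visit Mae; enqueue Yul, Lou, Cyd → queue [Hana, Bo, Yul, Lou, Cyd]
Visit Hana; enqueue Fay, Dee → queue [Bo, Yul, Lou, Cyd, Fay, Dee]
Visit Bo; enqueue Ivy → queue [Yul, Lou, Cyd, Fay, Dee, Ivy]
Visit Yul; enqueue Wes, Nia, Jae → queue [Lou, Cyd, Fay, Dee, Ivy, Wes, Nia, Jae]
Visit Lou; enqueue Tao, Ben → queue [Cyd, Fay, Dee, Ivy, Wes, Nia, Jae, Tao, Ben]
Visit Cyd → queue [Fay, Dee, Ivy, Wes, Nia, Jae, Tao, Ben]
Visit Fay → queue [Dee, Ivy, Wes, Nia, Jae, Tao, Ben]
Visit Dee; enqueue Uma → queue [Ivy, Wes, Nia, Jae, Tao, Ben, Uma]
Visit Ivy → queue [Wes, Nia, Jae, Tao, Ben, Uma]
Visit Wes → queue [Nia, Jae, Tao, Ben, Uma]
Visit Nia → queue [Jae, Tao, Ben, Uma]
Visit Jae → queue [Tao, Ben, Uma]
Visit Tao → queue [Ben, Uma]
Visit Ben; enqueue Rex → queue [Uma, Rex]
Visit Uma → queue [Rex]
Visit Rex → queue []

Zoe, Mae, Hana, Bo, Yul, Lou, Cyd, Fay, Dee, Ivy, Wes, Nia, Jae, Tao, Ben, Uma, Rex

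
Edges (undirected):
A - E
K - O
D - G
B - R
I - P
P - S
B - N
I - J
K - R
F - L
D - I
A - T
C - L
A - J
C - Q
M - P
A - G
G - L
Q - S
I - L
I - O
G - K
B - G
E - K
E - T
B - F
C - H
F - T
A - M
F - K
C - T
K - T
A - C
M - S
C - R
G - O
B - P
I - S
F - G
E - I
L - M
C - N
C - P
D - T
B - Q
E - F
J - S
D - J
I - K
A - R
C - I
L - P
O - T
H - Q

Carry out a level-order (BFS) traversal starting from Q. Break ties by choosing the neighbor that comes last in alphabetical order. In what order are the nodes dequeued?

Visit Q; enqueue S, H, C, B → queue [S, H, C, B]
Visit S; enqueue P, M, J, I → queue [H, C, B, P, M, J, I]
Visit H → queue [C, B, P, M, J, I]
Visit C; enqueue T, R, N, L, A → queue [B, P, M, J, I, T, R, N, L, A]
Visit B; enqueue G, F → queue [P, M, J, I, T, R, N, L, A, G, F]
Visit P → queue [M, J, I, T, R, N, L, A, G, F]
Visit M → queue [J, I, T, R, N, L, A, G, F]
Visit J; enqueue D → queue [I, T, R, N, L, A, G, F, D]
Visit I; enqueue O, K, E → queue [T, R, N, L, A, G, F, D, O, K, E]
Visit T → queue [R, N, L, A, G, F, D, O, K, E]
Visit R → queue [N, L, A, G, F, D, O, K, E]
Visit N → queue [L, A, G, F, D, O, K, E]
Visit L → queue [A, G, F, D, O, K, E]
Visit A → queue [G, F, D, O, K, E]
Visit G → queue [F, D, O, K, E]
Visit F → queue [D, O, K, E]
Visit D → queue [O, K, E]
Visit O → queue [K, E]
Visit K → queue [E]
Visit E → queue []

Q -> S -> H -> C -> B -> P -> M -> J -> I -> T -> R -> N -> L -> A -> G -> F -> D -> O -> K -> E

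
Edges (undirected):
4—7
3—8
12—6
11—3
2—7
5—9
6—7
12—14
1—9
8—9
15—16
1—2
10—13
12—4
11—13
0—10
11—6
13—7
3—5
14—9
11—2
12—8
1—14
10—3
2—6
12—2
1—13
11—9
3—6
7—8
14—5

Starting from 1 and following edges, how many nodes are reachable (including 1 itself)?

BFS from 1 visits: 1, 2, 9, 13, 14, 6, 7, 11, 12, 5, 8, 10, 3, 4, 0
Reachable nodes: 15 of 17 total.

15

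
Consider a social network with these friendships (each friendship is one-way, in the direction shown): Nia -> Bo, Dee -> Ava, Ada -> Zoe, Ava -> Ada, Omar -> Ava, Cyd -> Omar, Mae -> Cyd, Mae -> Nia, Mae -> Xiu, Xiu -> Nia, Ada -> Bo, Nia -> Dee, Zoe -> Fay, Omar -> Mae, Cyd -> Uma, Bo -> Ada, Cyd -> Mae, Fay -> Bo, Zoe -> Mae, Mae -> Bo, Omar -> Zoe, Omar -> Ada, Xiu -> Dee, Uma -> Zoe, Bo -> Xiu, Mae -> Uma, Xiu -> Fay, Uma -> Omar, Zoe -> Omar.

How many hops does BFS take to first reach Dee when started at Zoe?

Level 0: Zoe
Level 1: Fay, Mae, Omar
Level 2: Ada, Ava, Bo, Cyd, Nia, Uma, Xiu
Level 3: Dee
Dee first appears at level 3.

3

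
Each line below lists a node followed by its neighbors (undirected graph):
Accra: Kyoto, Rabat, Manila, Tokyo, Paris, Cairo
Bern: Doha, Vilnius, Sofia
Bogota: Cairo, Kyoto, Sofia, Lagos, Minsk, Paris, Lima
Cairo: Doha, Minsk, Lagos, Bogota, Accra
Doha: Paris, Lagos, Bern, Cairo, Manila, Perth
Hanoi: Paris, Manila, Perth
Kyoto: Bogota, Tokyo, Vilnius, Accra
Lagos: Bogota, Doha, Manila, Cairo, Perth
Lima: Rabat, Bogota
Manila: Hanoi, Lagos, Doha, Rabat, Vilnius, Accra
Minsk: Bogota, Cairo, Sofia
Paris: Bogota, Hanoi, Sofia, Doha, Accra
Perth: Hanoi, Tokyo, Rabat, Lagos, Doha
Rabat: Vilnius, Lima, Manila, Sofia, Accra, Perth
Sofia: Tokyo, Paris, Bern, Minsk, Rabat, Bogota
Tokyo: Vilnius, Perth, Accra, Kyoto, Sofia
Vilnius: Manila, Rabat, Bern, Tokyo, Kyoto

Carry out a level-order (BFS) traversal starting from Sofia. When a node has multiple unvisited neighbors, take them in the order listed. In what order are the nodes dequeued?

Visit Sofia; enqueue Tokyo, Paris, Bern, Minsk, Rabat, Bogota → queue [Tokyo, Paris, Bern, Minsk, Rabat, Bogota]
Visit Tokyo; enqueue Vilnius, Perth, Accra, Kyoto → queue [Paris, Bern, Minsk, Rabat, Bogota, Vilnius, Perth, Accra, Kyoto]
Visit Paris; enqueue Hanoi, Doha → queue [Bern, Minsk, Rabat, Bogota, Vilnius, Perth, Accra, Kyoto, Hanoi, Doha]
Visit Bern → queue [Minsk, Rabat, Bogota, Vilnius, Perth, Accra, Kyoto, Hanoi, Doha]
Visit Minsk; enqueue Cairo → queue [Rabat, Bogota, Vilnius, Perth, Accra, Kyoto, Hanoi, Doha, Cairo]
Visit Rabat; enqueue Lima, Manila → queue [Bogota, Vilnius, Perth, Accra, Kyoto, Hanoi, Doha, Cairo, Lima, Manila]
Visit Bogota; enqueue Lagos → queue [Vilnius, Perth, Accra, Kyoto, Hanoi, Doha, Cairo, Lima, Manila, Lagos]
Visit Vilnius → queue [Perth, Accra, Kyoto, Hanoi, Doha, Cairo, Lima, Manila, Lagos]
Visit Perth → queue [Accra, Kyoto, Hanoi, Doha, Cairo, Lima, Manila, Lagos]
Visit Accra → queue [Kyoto, Hanoi, Doha, Cairo, Lima, Manila, Lagos]
Visit Kyoto → queue [Hanoi, Doha, Cairo, Lima, Manila, Lagos]
Visit Hanoi → queue [Doha, Cairo, Lima, Manila, Lagos]
Visit Doha → queue [Cairo, Lima, Manila, Lagos]
Visit Cairo → queue [Lima, Manila, Lagos]
Visit Lima → queue [Manila, Lagos]
Visit Manila → queue [Lagos]
Visit Lagos → queue []

Sofia, Tokyo, Paris, Bern, Minsk, Rabat, Bogota, Vilnius, Perth, Accra, Kyoto, Hanoi, Doha, Cairo, Lima, Manila, Lagos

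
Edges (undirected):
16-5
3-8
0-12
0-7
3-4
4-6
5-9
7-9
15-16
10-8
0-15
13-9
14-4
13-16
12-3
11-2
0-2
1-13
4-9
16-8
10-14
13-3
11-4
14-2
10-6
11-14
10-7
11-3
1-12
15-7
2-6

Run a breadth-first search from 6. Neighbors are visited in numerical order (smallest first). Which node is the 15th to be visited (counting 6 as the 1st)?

5

Visit 6; enqueue 2, 4, 10 → queue [2, 4, 10]
Visit 2; enqueue 0, 11, 14 → queue [4, 10, 0, 11, 14]
Visit 4; enqueue 3, 9 → queue [10, 0, 11, 14, 3, 9]
Visit 10; enqueue 7, 8 → queue [0, 11, 14, 3, 9, 7, 8]
Visit 0; enqueue 12, 15 → queue [11, 14, 3, 9, 7, 8, 12, 15]
Visit 11 → queue [14, 3, 9, 7, 8, 12, 15]
Visit 14 → queue [3, 9, 7, 8, 12, 15]
Visit 3; enqueue 13 → queue [9, 7, 8, 12, 15, 13]
Visit 9; enqueue 5 → queue [7, 8, 12, 15, 13, 5]
Visit 7 → queue [8, 12, 15, 13, 5]
Visit 8; enqueue 16 → queue [12, 15, 13, 5, 16]
Visit 12; enqueue 1 → queue [15, 13, 5, 16, 1]
Visit 15 → queue [13, 5, 16, 1]
Visit 13 → queue [5, 16, 1]
Visit 5 → queue [16, 1]
Visit 16 → queue [1]
Visit 1 → queue []

Visit order: 6, 2, 4, 10, 0, 11, 14, 3, 9, 7, 8, 12, 15, 13, 5, 16, 1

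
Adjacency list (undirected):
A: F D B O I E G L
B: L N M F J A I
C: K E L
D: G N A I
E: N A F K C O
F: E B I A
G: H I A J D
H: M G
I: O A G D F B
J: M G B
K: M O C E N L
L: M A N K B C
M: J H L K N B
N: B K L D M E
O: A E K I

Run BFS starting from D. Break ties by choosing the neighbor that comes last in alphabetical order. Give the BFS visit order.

D, N, I, G, A, M, L, K, E, B, O, F, J, H, C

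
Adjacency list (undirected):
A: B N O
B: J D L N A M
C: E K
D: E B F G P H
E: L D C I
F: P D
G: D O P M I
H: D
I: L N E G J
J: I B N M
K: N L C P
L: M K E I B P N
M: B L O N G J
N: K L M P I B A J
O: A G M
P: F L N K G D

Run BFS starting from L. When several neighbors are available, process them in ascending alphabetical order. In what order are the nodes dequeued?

L, B, E, I, K, M, N, P, A, D, J, C, G, O, F, H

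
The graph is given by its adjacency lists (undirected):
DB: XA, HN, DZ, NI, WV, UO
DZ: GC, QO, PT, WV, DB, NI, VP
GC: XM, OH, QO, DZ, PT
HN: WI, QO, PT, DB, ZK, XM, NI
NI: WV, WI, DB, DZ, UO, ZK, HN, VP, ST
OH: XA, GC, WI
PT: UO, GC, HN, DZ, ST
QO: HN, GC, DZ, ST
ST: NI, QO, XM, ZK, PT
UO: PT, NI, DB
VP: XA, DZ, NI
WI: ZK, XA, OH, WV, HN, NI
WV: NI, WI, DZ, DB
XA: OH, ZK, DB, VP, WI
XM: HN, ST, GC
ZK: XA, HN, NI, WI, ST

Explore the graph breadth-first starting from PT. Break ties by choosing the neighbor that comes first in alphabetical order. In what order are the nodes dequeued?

Visit PT; enqueue DZ, GC, HN, ST, UO → queue [DZ, GC, HN, ST, UO]
Visit DZ; enqueue DB, NI, QO, VP, WV → queue [GC, HN, ST, UO, DB, NI, QO, VP, WV]
Visit GC; enqueue OH, XM → queue [HN, ST, UO, DB, NI, QO, VP, WV, OH, XM]
Visit HN; enqueue WI, ZK → queue [ST, UO, DB, NI, QO, VP, WV, OH, XM, WI, ZK]
Visit ST → queue [UO, DB, NI, QO, VP, WV, OH, XM, WI, ZK]
Visit UO → queue [DB, NI, QO, VP, WV, OH, XM, WI, ZK]
Visit DB; enqueue XA → queue [NI, QO, VP, WV, OH, XM, WI, ZK, XA]
Visit NI → queue [QO, VP, WV, OH, XM, WI, ZK, XA]
Visit QO → queue [VP, WV, OH, XM, WI, ZK, XA]
Visit VP → queue [WV, OH, XM, WI, ZK, XA]
Visit WV → queue [OH, XM, WI, ZK, XA]
Visit OH → queue [XM, WI, ZK, XA]
Visit XM → queue [WI, ZK, XA]
Visit WI → queue [ZK, XA]
Visit ZK → queue [XA]
Visit XA → queue []

PT, DZ, GC, HN, ST, UO, DB, NI, QO, VP, WV, OH, XM, WI, ZK, XA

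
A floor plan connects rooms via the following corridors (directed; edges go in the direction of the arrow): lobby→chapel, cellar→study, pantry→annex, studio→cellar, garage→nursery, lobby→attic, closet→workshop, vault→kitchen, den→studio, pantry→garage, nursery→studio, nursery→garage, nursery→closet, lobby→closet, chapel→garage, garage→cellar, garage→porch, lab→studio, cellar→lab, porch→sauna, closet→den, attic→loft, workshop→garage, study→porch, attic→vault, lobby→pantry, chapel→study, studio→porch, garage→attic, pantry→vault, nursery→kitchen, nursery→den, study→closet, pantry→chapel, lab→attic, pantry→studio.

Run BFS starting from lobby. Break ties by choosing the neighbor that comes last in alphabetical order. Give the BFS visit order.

lobby -> pantry -> closet -> chapel -> attic -> vault -> studio -> garage -> annex -> workshop -> den -> study -> loft -> kitchen -> porch -> cellar -> nursery -> sauna -> lab

Visit lobby; enqueue pantry, closet, chapel, attic → queue [pantry, closet, chapel, attic]
Visit pantry; enqueue vault, studio, garage, annex → queue [closet, chapel, attic, vault, studio, garage, annex]
Visit closet; enqueue workshop, den → queue [chapel, attic, vault, studio, garage, annex, workshop, den]
Visit chapel; enqueue study → queue [attic, vault, studio, garage, annex, workshop, den, study]
Visit attic; enqueue loft → queue [vault, studio, garage, annex, workshop, den, study, loft]
Visit vault; enqueue kitchen → queue [studio, garage, annex, workshop, den, study, loft, kitchen]
Visit studio; enqueue porch, cellar → queue [garage, annex, workshop, den, study, loft, kitchen, porch, cellar]
Visit garage; enqueue nursery → queue [annex, workshop, den, study, loft, kitchen, porch, cellar, nursery]
Visit annex → queue [workshop, den, study, loft, kitchen, porch, cellar, nursery]
Visit workshop → queue [den, study, loft, kitchen, porch, cellar, nursery]
Visit den → queue [study, loft, kitchen, porch, cellar, nursery]
Visit study → queue [loft, kitchen, porch, cellar, nursery]
Visit loft → queue [kitchen, porch, cellar, nursery]
Visit kitchen → queue [porch, cellar, nursery]
Visit porch; enqueue sauna → queue [cellar, nursery, sauna]
Visit cellar; enqueue lab → queue [nursery, sauna, lab]
Visit nursery → queue [sauna, lab]
Visit sauna → queue [lab]
Visit lab → queue []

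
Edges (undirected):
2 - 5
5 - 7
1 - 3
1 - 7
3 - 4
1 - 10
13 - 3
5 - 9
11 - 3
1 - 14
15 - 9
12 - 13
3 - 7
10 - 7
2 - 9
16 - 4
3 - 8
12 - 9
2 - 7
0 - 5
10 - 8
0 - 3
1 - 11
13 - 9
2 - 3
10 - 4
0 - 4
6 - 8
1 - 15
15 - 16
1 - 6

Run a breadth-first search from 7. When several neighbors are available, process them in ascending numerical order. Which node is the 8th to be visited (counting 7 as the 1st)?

Visit 7; enqueue 1, 2, 3, 5, 10 → queue [1, 2, 3, 5, 10]
Visit 1; enqueue 6, 11, 14, 15 → queue [2, 3, 5, 10, 6, 11, 14, 15]
Visit 2; enqueue 9 → queue [3, 5, 10, 6, 11, 14, 15, 9]
Visit 3; enqueue 0, 4, 8, 13 → queue [5, 10, 6, 11, 14, 15, 9, 0, 4, 8, 13]
Visit 5 → queue [10, 6, 11, 14, 15, 9, 0, 4, 8, 13]
Visit 10 → queue [6, 11, 14, 15, 9, 0, 4, 8, 13]
Visit 6 → queue [11, 14, 15, 9, 0, 4, 8, 13]
Visit 11 → queue [14, 15, 9, 0, 4, 8, 13]
Visit 14 → queue [15, 9, 0, 4, 8, 13]
Visit 15; enqueue 16 → queue [9, 0, 4, 8, 13, 16]
Visit 9; enqueue 12 → queue [0, 4, 8, 13, 16, 12]
Visit 0 → queue [4, 8, 13, 16, 12]
Visit 4 → queue [8, 13, 16, 12]
Visit 8 → queue [13, 16, 12]
Visit 13 → queue [16, 12]
Visit 16 → queue [12]
Visit 12 → queue []

Visit order: 7, 1, 2, 3, 5, 10, 6, 11, 14, 15, 9, 0, 4, 8, 13, 16, 12

11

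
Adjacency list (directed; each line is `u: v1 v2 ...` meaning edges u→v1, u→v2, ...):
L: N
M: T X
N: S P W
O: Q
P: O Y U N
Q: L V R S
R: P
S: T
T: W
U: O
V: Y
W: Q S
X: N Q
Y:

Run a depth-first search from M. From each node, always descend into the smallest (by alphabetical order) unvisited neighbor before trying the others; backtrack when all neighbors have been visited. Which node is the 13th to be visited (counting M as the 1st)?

Visit M
M → T
T → W
W → Q
Q → L
L → N
N → P
P → O
P → U
P → Y
N → S
Q → R
Q → V
M → X

Visit order: M, T, W, Q, L, N, P, O, U, Y, S, R, V, X

V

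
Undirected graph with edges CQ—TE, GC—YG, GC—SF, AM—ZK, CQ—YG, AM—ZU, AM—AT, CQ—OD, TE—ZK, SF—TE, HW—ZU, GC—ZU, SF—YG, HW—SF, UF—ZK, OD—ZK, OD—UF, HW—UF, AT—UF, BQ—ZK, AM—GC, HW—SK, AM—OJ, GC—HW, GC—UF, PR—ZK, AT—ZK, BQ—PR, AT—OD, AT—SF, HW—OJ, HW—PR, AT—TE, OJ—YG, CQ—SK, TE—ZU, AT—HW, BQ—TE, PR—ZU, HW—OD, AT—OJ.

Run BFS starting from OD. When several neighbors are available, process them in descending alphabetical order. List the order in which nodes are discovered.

OD, ZK, UF, HW, CQ, AT, TE, PR, BQ, AM, GC, ZU, SK, SF, OJ, YG

Visit OD; enqueue ZK, UF, HW, CQ, AT → queue [ZK, UF, HW, CQ, AT]
Visit ZK; enqueue TE, PR, BQ, AM → queue [UF, HW, CQ, AT, TE, PR, BQ, AM]
Visit UF; enqueue GC → queue [HW, CQ, AT, TE, PR, BQ, AM, GC]
Visit HW; enqueue ZU, SK, SF, OJ → queue [CQ, AT, TE, PR, BQ, AM, GC, ZU, SK, SF, OJ]
Visit CQ; enqueue YG → queue [AT, TE, PR, BQ, AM, GC, ZU, SK, SF, OJ, YG]
Visit AT → queue [TE, PR, BQ, AM, GC, ZU, SK, SF, OJ, YG]
Visit TE → queue [PR, BQ, AM, GC, ZU, SK, SF, OJ, YG]
Visit PR → queue [BQ, AM, GC, ZU, SK, SF, OJ, YG]
Visit BQ → queue [AM, GC, ZU, SK, SF, OJ, YG]
Visit AM → queue [GC, ZU, SK, SF, OJ, YG]
Visit GC → queue [ZU, SK, SF, OJ, YG]
Visit ZU → queue [SK, SF, OJ, YG]
Visit SK → queue [SF, OJ, YG]
Visit SF → queue [OJ, YG]
Visit OJ → queue [YG]
Visit YG → queue []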